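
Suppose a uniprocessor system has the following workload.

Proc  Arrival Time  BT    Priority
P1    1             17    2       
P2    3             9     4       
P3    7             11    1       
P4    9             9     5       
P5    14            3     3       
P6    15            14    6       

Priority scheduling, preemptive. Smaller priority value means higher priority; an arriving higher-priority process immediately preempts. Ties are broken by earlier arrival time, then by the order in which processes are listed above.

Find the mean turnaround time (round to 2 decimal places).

Schedule: | idle 0-1 | P1 1-7 | P3 7-18 | P1 18-29 | P5 29-32 | P2 32-41 | P4 41-50 | P6 50-64 |
Completion: P1=29  P2=41  P3=18  P4=50  P5=32  P6=64
Turnaround (C−A): P1=28  P2=38  P3=11  P4=41  P5=18  P6=49
Turnaround times: P1=28, P2=38, P3=11, P4=41, P5=18, P6=49
Average turnaround = (28+38+11+41+18+49) / 6 = 185/6 = 30.83

30.83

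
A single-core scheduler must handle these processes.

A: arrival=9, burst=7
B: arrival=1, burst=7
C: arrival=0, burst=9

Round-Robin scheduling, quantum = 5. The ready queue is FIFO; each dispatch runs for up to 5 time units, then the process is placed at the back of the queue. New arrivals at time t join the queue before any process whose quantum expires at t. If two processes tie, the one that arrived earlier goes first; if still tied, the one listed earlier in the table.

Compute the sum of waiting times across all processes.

Schedule: | C 0-5 | B 5-10 | C 10-14 | A 14-19 | B 19-21 | A 21-23 |
Completion: A=23  B=21  C=14
Waiting = turnaround − burst: A=7, B=13, C=5
Total waiting = 7 + 13 + 5 = 25

25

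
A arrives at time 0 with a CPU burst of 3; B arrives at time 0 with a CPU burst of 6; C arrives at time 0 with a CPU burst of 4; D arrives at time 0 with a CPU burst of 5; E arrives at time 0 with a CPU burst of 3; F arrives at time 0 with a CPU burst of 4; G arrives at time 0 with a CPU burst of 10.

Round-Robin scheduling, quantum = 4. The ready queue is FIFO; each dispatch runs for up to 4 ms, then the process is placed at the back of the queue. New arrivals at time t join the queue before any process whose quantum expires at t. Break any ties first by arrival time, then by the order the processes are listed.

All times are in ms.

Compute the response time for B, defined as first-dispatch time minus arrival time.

Timeline: | A 0-3 | B 3-7 | C 7-11 | D 11-15 | E 15-18 | F 18-22 | G 22-26 | B 26-28 | D 28-29 | G 29-35 |
Completion: A=3  B=28  C=11  D=29  E=18  F=22  G=35
Turnaround (C−A): A=3  B=28  C=11  D=29  E=18  F=22  G=35
Response(B) = first start − arrival = 3 − 0 = 3

3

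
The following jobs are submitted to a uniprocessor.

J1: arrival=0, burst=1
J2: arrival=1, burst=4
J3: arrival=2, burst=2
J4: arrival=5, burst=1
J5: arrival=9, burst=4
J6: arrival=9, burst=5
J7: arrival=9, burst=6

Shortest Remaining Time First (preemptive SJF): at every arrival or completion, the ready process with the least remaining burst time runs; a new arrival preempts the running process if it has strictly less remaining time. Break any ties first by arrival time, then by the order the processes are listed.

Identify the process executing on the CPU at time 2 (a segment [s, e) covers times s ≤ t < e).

J3

Gantt: | J1 0-1 | J2 1-2 | J3 2-4 | J2 4-5 | J4 5-6 | J2 6-8 | idle 8-9 | J5 9-13 | J6 13-18 | J7 18-24 |
Completion: J1=1  J2=8  J3=4  J4=6  J5=13  J6=18  J7=24
Turnaround (C−A): J1=1  J2=7  J3=2  J4=1  J5=4  J6=9  J7=15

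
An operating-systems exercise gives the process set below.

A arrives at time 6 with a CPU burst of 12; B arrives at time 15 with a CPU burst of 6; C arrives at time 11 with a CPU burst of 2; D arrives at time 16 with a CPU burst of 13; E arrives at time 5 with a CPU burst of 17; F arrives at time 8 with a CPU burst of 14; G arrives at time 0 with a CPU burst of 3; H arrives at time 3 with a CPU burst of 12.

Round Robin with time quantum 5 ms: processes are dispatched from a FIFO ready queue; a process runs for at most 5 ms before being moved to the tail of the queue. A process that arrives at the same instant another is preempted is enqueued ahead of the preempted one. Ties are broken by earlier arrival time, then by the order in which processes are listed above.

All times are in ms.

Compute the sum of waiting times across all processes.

Gantt: | G 0-3 | H 3-8 | E 8-13 | A 13-18 | F 18-23 | H 23-28 | C 28-30 | E 30-35 | B 35-40 | D 40-45 | A 45-50 | F 50-55 | H 55-57 | E 57-62 | B 62-63 | D 63-68 | A 68-70 | F 70-74 | E 74-76 | D 76-79 |
Completion: A=70  B=63  C=30  D=79  E=76  F=74  G=3  H=57
Turnaround (C−A): A=64  B=48  C=19  D=63  E=71  F=66  G=3  H=54
Waiting = turnaround − burst: A=52, B=42, C=17, D=50, E=54, F=52, G=0, H=42
Total waiting = 52 + 42 + 17 + 50 + 54 + 52 + 0 + 42 = 309

309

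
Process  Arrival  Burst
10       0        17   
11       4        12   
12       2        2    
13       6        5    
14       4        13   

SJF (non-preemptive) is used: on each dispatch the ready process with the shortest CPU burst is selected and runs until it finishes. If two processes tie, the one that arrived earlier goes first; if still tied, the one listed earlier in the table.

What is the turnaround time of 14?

Timeline: | 10 0-17 | 12 17-19 | 13 19-24 | 11 24-36 | 14 36-49 |
Completion: 10=17  11=36  12=19  13=24  14=49
Turnaround (C−A): 10=17  11=32  12=17  13=18  14=45
Turnaround(14) = completion − arrival = 49 − 4 = 45

45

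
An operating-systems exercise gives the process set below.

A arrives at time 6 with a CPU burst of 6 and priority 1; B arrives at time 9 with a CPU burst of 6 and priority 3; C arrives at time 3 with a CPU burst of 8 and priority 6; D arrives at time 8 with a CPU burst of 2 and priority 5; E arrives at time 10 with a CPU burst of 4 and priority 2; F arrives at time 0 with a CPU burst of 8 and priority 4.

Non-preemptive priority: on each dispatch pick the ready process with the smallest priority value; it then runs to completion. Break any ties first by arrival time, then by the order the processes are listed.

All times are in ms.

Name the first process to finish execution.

Schedule: | F 0-8 | A 8-14 | E 14-18 | B 18-24 | D 24-26 | C 26-34 |
Completion: A=14  B=24  C=34  D=26  E=18  F=8
Turnaround (C−A): A=8  B=15  C=31  D=18  E=8  F=8
Finish order: F → A → E → B → D → C

F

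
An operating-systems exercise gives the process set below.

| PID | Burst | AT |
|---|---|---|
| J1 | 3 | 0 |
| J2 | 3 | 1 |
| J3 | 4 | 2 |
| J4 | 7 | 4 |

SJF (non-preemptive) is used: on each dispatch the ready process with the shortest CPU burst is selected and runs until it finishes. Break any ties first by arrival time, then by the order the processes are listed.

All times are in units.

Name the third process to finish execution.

Schedule: | J1 0-3 | J2 3-6 | J3 6-10 | J4 10-17 |
Completion: J1=3  J2=6  J3=10  J4=17
Turnaround (C−A): J1=3  J2=5  J3=8  J4=13
Finish order: J1 → J2 → J3 → J4

J3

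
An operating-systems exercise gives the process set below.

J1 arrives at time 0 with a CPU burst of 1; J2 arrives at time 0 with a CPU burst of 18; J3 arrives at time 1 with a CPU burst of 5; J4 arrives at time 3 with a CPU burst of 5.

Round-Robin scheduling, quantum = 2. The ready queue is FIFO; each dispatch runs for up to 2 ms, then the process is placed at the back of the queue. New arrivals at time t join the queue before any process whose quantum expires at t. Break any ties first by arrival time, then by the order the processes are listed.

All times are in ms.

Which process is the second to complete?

J3

Schedule: | J1 0-1 | J2 1-3 | J3 3-5 | J4 5-7 | J2 7-9 | J3 9-11 | J4 11-13 | J2 13-15 | J3 15-16 | J4 16-17 | J2 17-29 |
Completion: J1=1  J2=29  J3=16  J4=17
Turnaround (C−A): J1=1  J2=29  J3=15  J4=14
Finish order: J1 → J3 → J4 → J2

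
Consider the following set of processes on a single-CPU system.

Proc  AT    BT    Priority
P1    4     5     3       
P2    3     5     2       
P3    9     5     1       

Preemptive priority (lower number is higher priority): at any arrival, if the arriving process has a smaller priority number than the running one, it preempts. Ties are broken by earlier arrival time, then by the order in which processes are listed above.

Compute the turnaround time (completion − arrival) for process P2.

Timeline: | idle 0-3 | P2 3-8 | P1 8-9 | P3 9-14 | P1 14-18 |
Completion: P1=18  P2=8  P3=14
Turnaround (C−A): P1=14  P2=5  P3=5
Turnaround(P2) = completion − arrival = 8 − 3 = 5

5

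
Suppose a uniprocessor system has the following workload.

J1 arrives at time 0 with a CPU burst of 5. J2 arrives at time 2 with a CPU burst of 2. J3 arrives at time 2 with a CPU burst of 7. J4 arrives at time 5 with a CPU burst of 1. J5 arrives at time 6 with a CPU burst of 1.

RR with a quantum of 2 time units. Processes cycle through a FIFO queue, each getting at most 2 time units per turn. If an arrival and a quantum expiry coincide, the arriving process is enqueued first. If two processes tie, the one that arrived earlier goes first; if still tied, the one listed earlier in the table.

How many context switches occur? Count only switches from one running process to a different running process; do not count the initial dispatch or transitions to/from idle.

8

Gantt: | J1 0-2 | J2 2-4 | J3 4-6 | J1 6-8 | J4 8-9 | J5 9-10 | J3 10-12 | J1 12-13 | J3 13-16 |
Completion: J1=13  J2=4  J3=16  J4=9  J5=10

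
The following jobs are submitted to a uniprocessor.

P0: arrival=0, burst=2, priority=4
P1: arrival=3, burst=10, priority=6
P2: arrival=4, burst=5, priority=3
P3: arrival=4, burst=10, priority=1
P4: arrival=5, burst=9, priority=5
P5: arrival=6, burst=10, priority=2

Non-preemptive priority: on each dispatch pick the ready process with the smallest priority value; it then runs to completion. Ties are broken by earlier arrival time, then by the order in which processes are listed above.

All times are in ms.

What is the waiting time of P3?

Timeline: | P0 0-2 | idle 2-3 | P1 3-13 | P3 13-23 | P5 23-33 | P2 33-38 | P4 38-47 |
Completion: P0=2  P1=13  P2=38  P3=23  P4=47  P5=33
Turnaround (C−A): P0=2  P1=10  P2=34  P3=19  P4=42  P5=27
Waiting(P3) = turnaround − burst = 19 − 10 = 9

9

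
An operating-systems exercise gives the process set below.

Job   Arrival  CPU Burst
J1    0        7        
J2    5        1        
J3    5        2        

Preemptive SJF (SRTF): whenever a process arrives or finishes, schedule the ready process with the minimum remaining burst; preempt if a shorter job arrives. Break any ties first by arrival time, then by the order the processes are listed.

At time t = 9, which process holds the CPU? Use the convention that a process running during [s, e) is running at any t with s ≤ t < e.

Schedule: | J1 0-5 | J2 5-6 | J1 6-8 | J3 8-10 |
Completion: J1=8  J2=6  J3=10

J3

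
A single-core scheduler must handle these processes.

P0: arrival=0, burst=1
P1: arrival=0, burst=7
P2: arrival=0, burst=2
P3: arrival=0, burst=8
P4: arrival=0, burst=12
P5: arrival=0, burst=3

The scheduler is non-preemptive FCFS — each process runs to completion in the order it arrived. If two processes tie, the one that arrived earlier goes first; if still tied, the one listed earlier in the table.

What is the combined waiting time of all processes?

Gantt: | P0 0-1 | P1 1-8 | P2 8-10 | P3 10-18 | P4 18-30 | P5 30-33 |
Completion: P0=1  P1=8  P2=10  P3=18  P4=30  P5=33
Waiting = turnaround − burst: P0=0, P1=1, P2=8, P3=10, P4=18, P5=30
Total waiting = 0 + 1 + 8 + 10 + 18 + 30 = 67

67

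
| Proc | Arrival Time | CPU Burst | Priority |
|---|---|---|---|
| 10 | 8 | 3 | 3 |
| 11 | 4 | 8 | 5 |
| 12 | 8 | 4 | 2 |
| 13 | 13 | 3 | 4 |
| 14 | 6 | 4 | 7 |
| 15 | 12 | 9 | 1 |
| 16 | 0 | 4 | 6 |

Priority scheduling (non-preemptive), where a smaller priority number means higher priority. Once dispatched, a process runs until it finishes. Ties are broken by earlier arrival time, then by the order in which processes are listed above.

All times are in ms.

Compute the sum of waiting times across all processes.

70

Timeline: | 16 0-4 | 11 4-12 | 15 12-21 | 12 21-25 | 10 25-28 | 13 28-31 | 14 31-35 |
Completion: 10=28  11=12  12=25  13=31  14=35  15=21  16=4
Waiting = turnaround − burst: 10=17, 11=0, 12=13, 13=15, 14=25, 15=0, 16=0
Total waiting = 17 + 0 + 13 + 15 + 25 + 0 + 0 = 70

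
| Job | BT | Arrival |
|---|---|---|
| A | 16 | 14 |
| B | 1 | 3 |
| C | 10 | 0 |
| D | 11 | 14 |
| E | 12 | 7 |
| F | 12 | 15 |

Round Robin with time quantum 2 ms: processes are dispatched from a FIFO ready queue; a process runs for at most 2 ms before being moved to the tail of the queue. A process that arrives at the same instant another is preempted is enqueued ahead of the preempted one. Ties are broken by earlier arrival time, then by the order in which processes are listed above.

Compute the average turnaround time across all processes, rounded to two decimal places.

30.67

Schedule: | C 0-4 | B 4-5 | C 5-7 | E 7-9 | C 9-11 | E 11-13 | C 13-15 | E 15-17 | A 17-19 | D 19-21 | F 21-23 | E 23-25 | A 25-27 | D 27-29 | F 29-31 | E 31-33 | A 33-35 | D 35-37 | F 37-39 | E 39-41 | A 41-43 | D 43-45 | F 45-47 | A 47-49 | D 49-51 | F 51-53 | A 53-55 | D 55-56 | F 56-58 | A 58-62 |
Completion: A=62  B=5  C=15  D=56  E=41  F=58
Turnaround (C−A): A=48  B=2  C=15  D=42  E=34  F=43
Turnaround times: A=48, B=2, C=15, D=42, E=34, F=43
Average turnaround = (48+2+15+42+34+43) / 6 = 184/6 = 30.67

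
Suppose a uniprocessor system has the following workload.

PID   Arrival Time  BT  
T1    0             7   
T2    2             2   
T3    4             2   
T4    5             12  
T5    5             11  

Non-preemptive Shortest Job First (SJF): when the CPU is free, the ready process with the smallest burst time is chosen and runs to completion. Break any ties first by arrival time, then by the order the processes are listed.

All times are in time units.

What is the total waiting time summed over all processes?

Schedule: | T1 0-7 | T2 7-9 | T3 9-11 | T5 11-22 | T4 22-34 |
Completion: T1=7  T2=9  T3=11  T4=34  T5=22
Waiting = turnaround − burst: T1=0, T2=5, T3=5, T4=17, T5=6
Total waiting = 0 + 5 + 5 + 17 + 6 = 33

33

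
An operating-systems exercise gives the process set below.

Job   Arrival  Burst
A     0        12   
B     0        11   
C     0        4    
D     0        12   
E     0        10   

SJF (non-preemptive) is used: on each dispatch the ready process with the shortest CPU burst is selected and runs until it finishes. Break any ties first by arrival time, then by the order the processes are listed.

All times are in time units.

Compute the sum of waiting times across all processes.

80

Timeline: | C 0-4 | E 4-14 | B 14-25 | A 25-37 | D 37-49 |
Completion: A=37  B=25  C=4  D=49  E=14
Waiting = turnaround − burst: A=25, B=14, C=0, D=37, E=4
Total waiting = 25 + 14 + 0 + 37 + 4 = 80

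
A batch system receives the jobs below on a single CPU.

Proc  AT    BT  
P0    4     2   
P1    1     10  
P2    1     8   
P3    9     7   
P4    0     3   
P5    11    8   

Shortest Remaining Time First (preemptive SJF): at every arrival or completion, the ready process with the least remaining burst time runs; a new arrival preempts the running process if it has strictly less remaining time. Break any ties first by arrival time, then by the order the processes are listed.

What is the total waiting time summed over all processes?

Schedule: | P4 0-3 | P2 3-4 | P0 4-6 | P2 6-13 | P3 13-20 | P5 20-28 | P1 28-38 |
Completion: P0=6  P1=38  P2=13  P3=20  P4=3  P5=28
Turnaround (C−A): P0=2  P1=37  P2=12  P3=11  P4=3  P5=17
Waiting = turnaround − burst: P0=0, P1=27, P2=4, P3=4, P4=0, P5=9
Total waiting = 0 + 27 + 4 + 4 + 0 + 9 = 44

44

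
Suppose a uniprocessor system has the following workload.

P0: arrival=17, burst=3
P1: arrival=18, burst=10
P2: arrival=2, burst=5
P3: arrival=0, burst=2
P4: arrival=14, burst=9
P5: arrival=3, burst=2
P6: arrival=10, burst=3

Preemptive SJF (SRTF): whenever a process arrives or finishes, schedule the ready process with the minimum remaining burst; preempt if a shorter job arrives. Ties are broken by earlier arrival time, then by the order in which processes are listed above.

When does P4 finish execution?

26

Gantt: | P3 0-2 | P2 2-3 | P5 3-5 | P2 5-9 | idle 9-10 | P6 10-13 | idle 13-14 | P4 14-17 | P0 17-20 | P4 20-26 | P1 26-36 |
Completion: P0=20  P1=36  P2=9  P3=2  P4=26  P5=5  P6=13
Turnaround (C−A): P0=3  P1=18  P2=7  P3=2  P4=12  P5=2  P6=3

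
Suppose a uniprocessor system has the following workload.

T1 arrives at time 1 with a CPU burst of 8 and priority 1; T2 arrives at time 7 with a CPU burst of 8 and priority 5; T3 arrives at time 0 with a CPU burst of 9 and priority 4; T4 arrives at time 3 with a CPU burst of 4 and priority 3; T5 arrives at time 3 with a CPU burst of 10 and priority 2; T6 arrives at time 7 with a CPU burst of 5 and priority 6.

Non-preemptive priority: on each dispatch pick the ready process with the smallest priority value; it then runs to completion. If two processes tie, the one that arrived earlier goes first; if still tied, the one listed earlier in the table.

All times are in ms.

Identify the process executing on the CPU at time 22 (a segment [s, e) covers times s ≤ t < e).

T5

Timeline: | T3 0-9 | T1 9-17 | T5 17-27 | T4 27-31 | T2 31-39 | T6 39-44 |
Completion: T1=17  T2=39  T3=9  T4=31  T5=27  T6=44
Turnaround (C−A): T1=16  T2=32  T3=9  T4=28  T5=24  T6=37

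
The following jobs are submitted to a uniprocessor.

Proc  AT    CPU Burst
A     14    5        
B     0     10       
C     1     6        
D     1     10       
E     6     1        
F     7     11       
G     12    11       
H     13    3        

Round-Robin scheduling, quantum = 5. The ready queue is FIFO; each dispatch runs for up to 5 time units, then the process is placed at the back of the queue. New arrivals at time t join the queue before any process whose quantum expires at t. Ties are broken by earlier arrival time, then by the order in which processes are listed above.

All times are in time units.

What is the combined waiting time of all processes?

190

Timeline: | B 0-5 | C 5-10 | D 10-15 | B 15-20 | E 20-21 | F 21-26 | C 26-27 | G 27-32 | H 32-35 | A 35-40 | D 40-45 | F 45-50 | G 50-55 | F 55-56 | G 56-57 |
Completion: A=40  B=20  C=27  D=45  E=21  F=56  G=57  H=35
Waiting = turnaround − burst: A=21, B=10, C=20, D=34, E=14, F=38, G=34, H=19
Total waiting = 21 + 10 + 20 + 34 + 14 + 38 + 34 + 19 = 190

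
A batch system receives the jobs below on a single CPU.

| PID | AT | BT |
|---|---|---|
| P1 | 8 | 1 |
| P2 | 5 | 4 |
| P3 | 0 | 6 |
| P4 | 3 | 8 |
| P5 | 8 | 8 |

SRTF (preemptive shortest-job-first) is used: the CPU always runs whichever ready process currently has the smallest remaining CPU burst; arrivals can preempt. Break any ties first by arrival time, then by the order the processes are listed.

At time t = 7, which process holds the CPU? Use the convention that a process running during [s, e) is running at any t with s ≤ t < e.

Schedule: | P3 0-6 | P2 6-8 | P1 8-9 | P2 9-11 | P4 11-19 | P5 19-27 |
Completion: P1=9  P2=11  P3=6  P4=19  P5=27

P2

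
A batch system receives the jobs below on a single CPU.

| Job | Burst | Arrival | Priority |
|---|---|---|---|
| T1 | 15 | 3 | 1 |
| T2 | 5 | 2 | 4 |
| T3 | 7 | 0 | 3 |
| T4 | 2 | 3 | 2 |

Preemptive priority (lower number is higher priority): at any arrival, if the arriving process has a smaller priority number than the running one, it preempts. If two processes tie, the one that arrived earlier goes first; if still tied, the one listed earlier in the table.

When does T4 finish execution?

20

Gantt: | T3 0-3 | T1 3-18 | T4 18-20 | T3 20-24 | T2 24-29 |
Completion: T1=18  T2=29  T3=24  T4=20
Turnaround (C−A): T1=15  T2=27  T3=24  T4=17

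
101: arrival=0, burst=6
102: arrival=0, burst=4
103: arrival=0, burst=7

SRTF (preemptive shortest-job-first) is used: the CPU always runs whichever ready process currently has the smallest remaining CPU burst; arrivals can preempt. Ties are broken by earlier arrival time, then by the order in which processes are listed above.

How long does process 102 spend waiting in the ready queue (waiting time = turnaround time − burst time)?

Gantt: | 102 0-4 | 101 4-10 | 103 10-17 |
Completion: 101=10  102=4  103=17
Turnaround (C−A): 101=10  102=4  103=17
Waiting(102) = turnaround − burst = 4 − 4 = 0

0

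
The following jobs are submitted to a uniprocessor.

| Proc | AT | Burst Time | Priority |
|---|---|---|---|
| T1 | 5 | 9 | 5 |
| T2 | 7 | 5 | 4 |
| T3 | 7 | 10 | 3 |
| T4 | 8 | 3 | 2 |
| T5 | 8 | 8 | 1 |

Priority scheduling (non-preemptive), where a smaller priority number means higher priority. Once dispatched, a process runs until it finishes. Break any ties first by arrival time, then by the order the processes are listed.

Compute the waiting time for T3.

Gantt: | idle 0-5 | T1 5-14 | T5 14-22 | T4 22-25 | T3 25-35 | T2 35-40 |
Completion: T1=14  T2=40  T3=35  T4=25  T5=22
Waiting(T3) = turnaround − burst = 28 − 10 = 18

18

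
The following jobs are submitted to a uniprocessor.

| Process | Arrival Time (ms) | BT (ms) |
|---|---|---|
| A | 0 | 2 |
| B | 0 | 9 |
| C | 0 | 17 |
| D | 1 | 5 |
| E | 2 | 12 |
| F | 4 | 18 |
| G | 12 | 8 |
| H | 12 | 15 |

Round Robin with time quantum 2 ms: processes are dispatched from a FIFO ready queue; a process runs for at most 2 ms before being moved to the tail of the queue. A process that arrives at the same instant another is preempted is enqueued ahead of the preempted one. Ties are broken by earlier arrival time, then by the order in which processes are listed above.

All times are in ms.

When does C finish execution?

83

Gantt: | A 0-2 | B 2-4 | C 4-6 | D 6-8 | E 8-10 | F 10-12 | B 12-14 | C 14-16 | D 16-18 | E 18-20 | G 20-22 | H 22-24 | F 24-26 | B 26-28 | C 28-30 | D 30-31 | E 31-33 | G 33-35 | H 35-37 | F 37-39 | B 39-41 | C 41-43 | E 43-45 | G 45-47 | H 47-49 | F 49-51 | B 51-52 | C 52-54 | E 54-56 | G 56-58 | H 58-60 | F 60-62 | C 62-64 | E 64-66 | H 66-68 | F 68-70 | C 70-72 | H 72-74 | F 74-76 | C 76-78 | H 78-80 | F 80-82 | C 82-83 | H 83-84 | F 84-86 |
Completion: A=2  B=52  C=83  D=31  E=66  F=86  G=58  H=84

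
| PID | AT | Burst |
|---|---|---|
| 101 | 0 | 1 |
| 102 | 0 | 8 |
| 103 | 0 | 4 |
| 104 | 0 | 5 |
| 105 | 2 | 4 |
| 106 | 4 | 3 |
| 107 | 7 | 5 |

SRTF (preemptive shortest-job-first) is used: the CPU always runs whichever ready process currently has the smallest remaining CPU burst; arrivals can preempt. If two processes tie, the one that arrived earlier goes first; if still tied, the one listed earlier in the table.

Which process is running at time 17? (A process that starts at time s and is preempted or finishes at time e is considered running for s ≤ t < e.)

Gantt: | 101 0-1 | 103 1-5 | 106 5-8 | 105 8-12 | 104 12-17 | 107 17-22 | 102 22-30 |
Completion: 101=1  102=30  103=5  104=17  105=12  106=8  107=22

107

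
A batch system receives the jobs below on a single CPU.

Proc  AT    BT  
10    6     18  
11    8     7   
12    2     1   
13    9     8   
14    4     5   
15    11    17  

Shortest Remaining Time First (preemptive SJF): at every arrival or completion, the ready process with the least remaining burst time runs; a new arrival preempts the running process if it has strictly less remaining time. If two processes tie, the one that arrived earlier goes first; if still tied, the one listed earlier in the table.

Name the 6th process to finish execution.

Schedule: | idle 0-2 | 12 2-3 | idle 3-4 | 14 4-9 | 11 9-16 | 13 16-24 | 15 24-41 | 10 41-59 |
Completion: 10=59  11=16  12=3  13=24  14=9  15=41
Finish order: 12 → 14 → 11 → 13 → 15 → 10

10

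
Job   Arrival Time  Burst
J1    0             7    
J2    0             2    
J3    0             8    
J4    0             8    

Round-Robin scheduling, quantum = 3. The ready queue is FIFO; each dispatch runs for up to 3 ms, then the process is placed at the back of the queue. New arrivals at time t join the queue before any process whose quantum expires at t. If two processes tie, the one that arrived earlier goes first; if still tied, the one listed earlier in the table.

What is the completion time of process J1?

21

Schedule: | J1 0-3 | J2 3-5 | J3 5-8 | J4 8-11 | J1 11-14 | J3 14-17 | J4 17-20 | J1 20-21 | J3 21-23 | J4 23-25 |
Completion: J1=21  J2=5  J3=23  J4=25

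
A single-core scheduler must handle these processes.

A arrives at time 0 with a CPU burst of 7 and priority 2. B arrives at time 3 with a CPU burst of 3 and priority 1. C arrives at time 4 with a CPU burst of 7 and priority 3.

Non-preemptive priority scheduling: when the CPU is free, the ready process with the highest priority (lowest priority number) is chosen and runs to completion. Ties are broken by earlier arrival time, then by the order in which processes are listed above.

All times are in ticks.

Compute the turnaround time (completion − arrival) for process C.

13

Timeline: | A 0-7 | B 7-10 | C 10-17 |
Completion: A=7  B=10  C=17
Turnaround (C−A): A=7  B=7  C=13
Turnaround(C) = completion − arrival = 17 − 4 = 13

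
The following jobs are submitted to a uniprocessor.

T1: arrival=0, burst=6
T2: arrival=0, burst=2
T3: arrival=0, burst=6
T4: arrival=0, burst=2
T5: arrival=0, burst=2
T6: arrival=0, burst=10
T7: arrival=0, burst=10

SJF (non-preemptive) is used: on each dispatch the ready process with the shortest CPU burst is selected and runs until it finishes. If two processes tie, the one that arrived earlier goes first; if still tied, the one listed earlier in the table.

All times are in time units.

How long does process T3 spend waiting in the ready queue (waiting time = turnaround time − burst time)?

12

Schedule: | T2 0-2 | T4 2-4 | T5 4-6 | T1 6-12 | T3 12-18 | T6 18-28 | T7 28-38 |
Completion: T1=12  T2=2  T3=18  T4=4  T5=6  T6=28  T7=38
Turnaround (C−A): T1=12  T2=2  T3=18  T4=4  T5=6  T6=28  T7=38
Waiting(T3) = turnaround − burst = 18 − 6 = 12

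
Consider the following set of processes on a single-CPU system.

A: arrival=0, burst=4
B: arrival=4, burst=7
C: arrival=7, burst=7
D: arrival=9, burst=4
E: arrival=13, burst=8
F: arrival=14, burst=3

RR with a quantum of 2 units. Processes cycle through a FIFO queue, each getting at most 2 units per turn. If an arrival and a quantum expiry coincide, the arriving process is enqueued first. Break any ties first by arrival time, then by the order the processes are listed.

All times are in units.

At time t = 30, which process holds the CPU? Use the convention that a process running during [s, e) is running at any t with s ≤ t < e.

Timeline: | A 0-4 | B 4-8 | C 8-10 | B 10-12 | D 12-14 | C 14-16 | B 16-17 | E 17-19 | F 19-21 | D 21-23 | C 23-25 | E 25-27 | F 27-28 | C 28-29 | E 29-33 |
Completion: A=4  B=17  C=29  D=23  E=33  F=28
Turnaround (C−A): A=4  B=13  C=22  D=14  E=20  F=14

E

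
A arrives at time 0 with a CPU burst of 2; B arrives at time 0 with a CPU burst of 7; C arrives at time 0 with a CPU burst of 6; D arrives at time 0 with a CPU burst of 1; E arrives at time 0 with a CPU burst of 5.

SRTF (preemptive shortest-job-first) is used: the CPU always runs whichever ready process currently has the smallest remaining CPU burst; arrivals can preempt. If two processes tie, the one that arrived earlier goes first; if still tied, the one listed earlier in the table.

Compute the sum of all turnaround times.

47

Timeline: | D 0-1 | A 1-3 | E 3-8 | C 8-14 | B 14-21 |
Completion: A=3  B=21  C=14  D=1  E=8
Turnaround = completion − arrival: A=3, B=21, C=14, D=1, E=8
Total turnaround = 3 + 21 + 14 + 1 + 8 = 47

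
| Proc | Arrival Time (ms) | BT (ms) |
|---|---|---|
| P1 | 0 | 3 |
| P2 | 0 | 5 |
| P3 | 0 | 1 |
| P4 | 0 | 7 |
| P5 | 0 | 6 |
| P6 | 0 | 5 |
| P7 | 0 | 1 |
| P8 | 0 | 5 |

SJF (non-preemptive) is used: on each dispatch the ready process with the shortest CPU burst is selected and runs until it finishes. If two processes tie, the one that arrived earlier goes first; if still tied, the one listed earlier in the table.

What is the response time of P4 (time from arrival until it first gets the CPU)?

Schedule: | P3 0-1 | P7 1-2 | P1 2-5 | P2 5-10 | P6 10-15 | P8 15-20 | P5 20-26 | P4 26-33 |
Completion: P1=5  P2=10  P3=1  P4=33  P5=26  P6=15  P7=2  P8=20
Turnaround (C−A): P1=5  P2=10  P3=1  P4=33  P5=26  P6=15  P7=2  P8=20
Response(P4) = first start − arrival = 26 − 0 = 26

26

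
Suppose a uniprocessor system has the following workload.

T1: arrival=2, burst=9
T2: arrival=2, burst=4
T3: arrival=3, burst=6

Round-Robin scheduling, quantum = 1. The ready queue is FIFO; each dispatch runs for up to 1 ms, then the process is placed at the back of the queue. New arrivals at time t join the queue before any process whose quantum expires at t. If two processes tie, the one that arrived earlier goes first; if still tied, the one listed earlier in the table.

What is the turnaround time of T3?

Gantt: | idle 0-2 | T1 2-3 | T2 3-4 | T3 4-5 | T1 5-6 | T2 6-7 | T3 7-8 | T1 8-9 | T2 9-10 | T3 10-11 | T1 11-12 | T2 12-13 | T3 13-14 | T1 14-15 | T3 15-16 | T1 16-17 | T3 17-18 | T1 18-21 |
Completion: T1=21  T2=13  T3=18
Turnaround (C−A): T1=19  T2=11  T3=15
Turnaround(T3) = completion − arrival = 18 − 3 = 15

15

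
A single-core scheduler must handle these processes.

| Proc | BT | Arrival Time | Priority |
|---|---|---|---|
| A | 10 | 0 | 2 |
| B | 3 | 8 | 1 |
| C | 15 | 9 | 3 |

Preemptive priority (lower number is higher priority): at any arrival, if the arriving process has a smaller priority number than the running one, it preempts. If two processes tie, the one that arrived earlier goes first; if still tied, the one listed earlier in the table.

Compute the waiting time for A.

3

Gantt: | A 0-8 | B 8-11 | A 11-13 | C 13-28 |
Completion: A=13  B=11  C=28
Turnaround (C−A): A=13  B=3  C=19
Waiting(A) = turnaround − burst = 13 − 10 = 3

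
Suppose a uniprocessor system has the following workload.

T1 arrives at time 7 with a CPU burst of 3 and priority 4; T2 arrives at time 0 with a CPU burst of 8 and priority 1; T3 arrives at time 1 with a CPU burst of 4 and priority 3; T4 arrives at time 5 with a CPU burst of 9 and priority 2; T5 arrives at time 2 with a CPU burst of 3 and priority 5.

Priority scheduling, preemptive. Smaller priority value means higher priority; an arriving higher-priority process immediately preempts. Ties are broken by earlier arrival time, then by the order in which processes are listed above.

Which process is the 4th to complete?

T1

Schedule: | T2 0-8 | T4 8-17 | T3 17-21 | T1 21-24 | T5 24-27 |
Completion: T1=24  T2=8  T3=21  T4=17  T5=27
Finish order: T2 → T4 → T3 → T1 → T5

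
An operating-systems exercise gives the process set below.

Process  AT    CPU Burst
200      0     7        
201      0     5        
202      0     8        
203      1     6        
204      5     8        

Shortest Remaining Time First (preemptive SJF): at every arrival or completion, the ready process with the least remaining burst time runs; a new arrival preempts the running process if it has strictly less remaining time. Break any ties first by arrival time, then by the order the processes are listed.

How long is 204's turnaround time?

Timeline: | 201 0-5 | 203 5-11 | 200 11-18 | 202 18-26 | 204 26-34 |
Completion: 200=18  201=5  202=26  203=11  204=34
Turnaround (C−A): 200=18  201=5  202=26  203=10  204=29
Turnaround(204) = completion − arrival = 34 − 5 = 29

29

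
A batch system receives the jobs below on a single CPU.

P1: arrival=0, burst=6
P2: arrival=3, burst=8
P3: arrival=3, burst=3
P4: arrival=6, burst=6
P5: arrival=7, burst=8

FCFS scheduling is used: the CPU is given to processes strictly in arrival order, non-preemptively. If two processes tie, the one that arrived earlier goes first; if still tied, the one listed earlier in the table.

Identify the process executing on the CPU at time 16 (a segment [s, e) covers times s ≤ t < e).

Timeline: | P1 0-6 | P2 6-14 | P3 14-17 | P4 17-23 | P5 23-31 |
Completion: P1=6  P2=14  P3=17  P4=23  P5=31

P3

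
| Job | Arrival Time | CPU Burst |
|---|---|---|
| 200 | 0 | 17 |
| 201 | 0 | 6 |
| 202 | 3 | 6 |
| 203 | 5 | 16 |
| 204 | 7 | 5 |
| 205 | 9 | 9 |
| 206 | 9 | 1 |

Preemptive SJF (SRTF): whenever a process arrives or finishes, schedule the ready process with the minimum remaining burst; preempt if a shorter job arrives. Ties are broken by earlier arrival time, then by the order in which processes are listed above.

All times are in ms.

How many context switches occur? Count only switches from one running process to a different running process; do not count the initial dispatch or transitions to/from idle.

Timeline: | 201 0-6 | 202 6-9 | 206 9-10 | 202 10-13 | 204 13-18 | 205 18-27 | 203 27-43 | 200 43-60 |
Completion: 200=60  201=6  202=13  203=43  204=18  205=27  206=10
Turnaround (C−A): 200=60  201=6  202=10  203=38  204=11  205=18  206=1

7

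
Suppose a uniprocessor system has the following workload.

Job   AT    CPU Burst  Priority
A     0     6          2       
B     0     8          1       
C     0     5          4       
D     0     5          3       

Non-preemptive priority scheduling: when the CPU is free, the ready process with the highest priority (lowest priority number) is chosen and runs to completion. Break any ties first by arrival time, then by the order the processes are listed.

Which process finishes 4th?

Schedule: | B 0-8 | A 8-14 | D 14-19 | C 19-24 |
Completion: A=14  B=8  C=24  D=19
Turnaround (C−A): A=14  B=8  C=24  D=19
Finish order: B → A → D → C

C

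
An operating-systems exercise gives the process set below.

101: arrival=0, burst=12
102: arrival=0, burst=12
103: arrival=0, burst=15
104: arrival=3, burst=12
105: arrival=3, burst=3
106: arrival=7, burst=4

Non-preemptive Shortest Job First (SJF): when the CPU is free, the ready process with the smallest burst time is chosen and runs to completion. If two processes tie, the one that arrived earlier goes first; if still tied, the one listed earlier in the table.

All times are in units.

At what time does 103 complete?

58

Gantt: | 101 0-12 | 105 12-15 | 106 15-19 | 102 19-31 | 104 31-43 | 103 43-58 |
Completion: 101=12  102=31  103=58  104=43  105=15  106=19
Turnaround (C−A): 101=12  102=31  103=58  104=40  105=12  106=12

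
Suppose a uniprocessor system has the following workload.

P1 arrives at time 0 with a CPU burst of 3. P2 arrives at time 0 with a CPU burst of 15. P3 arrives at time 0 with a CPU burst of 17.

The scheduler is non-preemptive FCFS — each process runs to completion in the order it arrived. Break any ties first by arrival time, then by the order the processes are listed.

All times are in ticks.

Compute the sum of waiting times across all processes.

Gantt: | P1 0-3 | P2 3-18 | P3 18-35 |
Completion: P1=3  P2=18  P3=35
Turnaround (C−A): P1=3  P2=18  P3=35
Waiting = turnaround − burst: P1=0, P2=3, P3=18
Total waiting = 0 + 3 + 18 = 21

21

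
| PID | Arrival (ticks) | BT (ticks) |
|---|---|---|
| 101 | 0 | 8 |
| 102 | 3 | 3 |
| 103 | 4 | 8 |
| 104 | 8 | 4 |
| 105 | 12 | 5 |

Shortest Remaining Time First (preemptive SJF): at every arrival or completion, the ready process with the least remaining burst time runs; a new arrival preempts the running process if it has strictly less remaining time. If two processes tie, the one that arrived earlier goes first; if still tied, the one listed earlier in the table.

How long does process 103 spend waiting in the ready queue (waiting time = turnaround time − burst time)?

Timeline: | 101 0-3 | 102 3-6 | 101 6-11 | 104 11-15 | 105 15-20 | 103 20-28 |
Completion: 101=11  102=6  103=28  104=15  105=20
Turnaround (C−A): 101=11  102=3  103=24  104=7  105=8
Waiting(103) = turnaround − burst = 24 − 8 = 16

16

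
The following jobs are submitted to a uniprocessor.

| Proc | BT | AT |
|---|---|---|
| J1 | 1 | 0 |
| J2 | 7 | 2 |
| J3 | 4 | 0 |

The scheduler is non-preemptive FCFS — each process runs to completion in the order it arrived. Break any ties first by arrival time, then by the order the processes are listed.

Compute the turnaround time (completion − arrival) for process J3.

5

Gantt: | J1 0-1 | J3 1-5 | J2 5-12 |
Completion: J1=1  J2=12  J3=5
Turnaround (C−A): J1=1  J2=10  J3=5
Turnaround(J3) = completion − arrival = 5 − 0 = 5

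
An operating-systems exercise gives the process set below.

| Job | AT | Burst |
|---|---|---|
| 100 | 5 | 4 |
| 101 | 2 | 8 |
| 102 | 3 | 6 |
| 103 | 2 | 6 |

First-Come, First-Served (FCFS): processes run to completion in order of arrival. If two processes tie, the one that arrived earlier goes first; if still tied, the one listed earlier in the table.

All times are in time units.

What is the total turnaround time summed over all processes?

Gantt: | idle 0-2 | 101 2-10 | 103 10-16 | 102 16-22 | 100 22-26 |
Completion: 100=26  101=10  102=22  103=16
Turnaround (C−A): 100=21  101=8  102=19  103=14
Turnaround = completion − arrival: 100=21, 101=8, 102=19, 103=14
Total turnaround = 21 + 8 + 19 + 14 = 62

62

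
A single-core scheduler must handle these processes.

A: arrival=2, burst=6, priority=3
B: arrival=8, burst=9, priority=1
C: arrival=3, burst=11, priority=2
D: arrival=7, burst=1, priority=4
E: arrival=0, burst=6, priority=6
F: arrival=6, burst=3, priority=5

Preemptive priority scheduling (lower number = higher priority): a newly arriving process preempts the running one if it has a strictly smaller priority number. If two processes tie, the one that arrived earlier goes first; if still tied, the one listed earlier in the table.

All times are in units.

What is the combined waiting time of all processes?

Timeline: | E 0-2 | A 2-3 | C 3-8 | B 8-17 | C 17-23 | A 23-28 | D 28-29 | F 29-32 | E 32-36 |
Completion: A=28  B=17  C=23  D=29  E=36  F=32
Turnaround (C−A): A=26  B=9  C=20  D=22  E=36  F=26
Waiting = turnaround − burst: A=20, B=0, C=9, D=21, E=30, F=23
Total waiting = 20 + 0 + 9 + 21 + 30 + 23 = 103

103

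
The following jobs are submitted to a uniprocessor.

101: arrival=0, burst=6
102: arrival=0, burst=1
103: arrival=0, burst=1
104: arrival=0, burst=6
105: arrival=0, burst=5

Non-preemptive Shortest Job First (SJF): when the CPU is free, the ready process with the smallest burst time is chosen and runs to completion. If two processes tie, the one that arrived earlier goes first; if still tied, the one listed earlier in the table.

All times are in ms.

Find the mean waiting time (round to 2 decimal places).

4.60

Schedule: | 102 0-1 | 103 1-2 | 105 2-7 | 101 7-13 | 104 13-19 |
Completion: 101=13  102=1  103=2  104=19  105=7
Waiting times: 101=7, 102=0, 103=1, 104=13, 105=2
Average waiting = (7+0+1+13+2) / 5 = 23/5 = 4.60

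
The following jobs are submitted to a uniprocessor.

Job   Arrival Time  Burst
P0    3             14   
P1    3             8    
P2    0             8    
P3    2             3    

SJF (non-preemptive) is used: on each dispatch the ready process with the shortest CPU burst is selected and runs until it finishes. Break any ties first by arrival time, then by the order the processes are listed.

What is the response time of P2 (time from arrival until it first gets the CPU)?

Timeline: | P2 0-8 | P3 8-11 | P1 11-19 | P0 19-33 |
Completion: P0=33  P1=19  P2=8  P3=11
Turnaround (C−A): P0=30  P1=16  P2=8  P3=9
Response(P2) = first start − arrival = 0 − 0 = 0

0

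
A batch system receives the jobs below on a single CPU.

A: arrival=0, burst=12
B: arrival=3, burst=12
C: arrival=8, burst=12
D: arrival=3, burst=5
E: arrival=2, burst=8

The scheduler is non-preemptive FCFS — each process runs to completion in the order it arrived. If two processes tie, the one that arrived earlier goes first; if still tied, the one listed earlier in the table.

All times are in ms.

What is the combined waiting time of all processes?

85

Gantt: | A 0-12 | E 12-20 | B 20-32 | D 32-37 | C 37-49 |
Completion: A=12  B=32  C=49  D=37  E=20
Turnaround (C−A): A=12  B=29  C=41  D=34  E=18
Waiting = turnaround − burst: A=0, B=17, C=29, D=29, E=10
Total waiting = 0 + 17 + 29 + 29 + 10 = 85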